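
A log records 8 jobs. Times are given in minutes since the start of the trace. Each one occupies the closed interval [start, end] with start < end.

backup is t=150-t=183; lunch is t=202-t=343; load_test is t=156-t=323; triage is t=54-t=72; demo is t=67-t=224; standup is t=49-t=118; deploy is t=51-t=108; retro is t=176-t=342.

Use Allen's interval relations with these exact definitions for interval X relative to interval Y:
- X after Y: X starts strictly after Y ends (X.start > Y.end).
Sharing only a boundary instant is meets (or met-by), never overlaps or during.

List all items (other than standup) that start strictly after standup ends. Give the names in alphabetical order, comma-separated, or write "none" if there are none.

backup, load_test, lunch, retro

Target standup = [t=49, t=118].
backup [t=150, t=183] → after → yes.
demo [t=67, t=224] → overlapped-by → no.
deploy [t=51, t=108] → during → no.
load_test [t=156, t=323] → after → yes.
lunch [t=202, t=343] → after → yes.
retro [t=176, t=342] → after → yes.
triage [t=54, t=72] → during → no.
Result: backup, load_test, lunch, retro.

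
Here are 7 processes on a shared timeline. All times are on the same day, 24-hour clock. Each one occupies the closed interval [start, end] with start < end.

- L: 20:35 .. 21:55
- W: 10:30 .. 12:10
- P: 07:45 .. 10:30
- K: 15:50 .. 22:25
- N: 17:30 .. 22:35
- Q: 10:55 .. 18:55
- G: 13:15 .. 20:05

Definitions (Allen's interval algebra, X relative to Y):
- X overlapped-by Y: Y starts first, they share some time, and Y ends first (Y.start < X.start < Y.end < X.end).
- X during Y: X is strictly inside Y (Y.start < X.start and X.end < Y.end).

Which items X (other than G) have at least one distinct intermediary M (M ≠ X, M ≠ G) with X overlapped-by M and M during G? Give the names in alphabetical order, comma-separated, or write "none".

Target G = [13:15, 20:05].
Intermediaries M with M during G: none.
Union: none.

none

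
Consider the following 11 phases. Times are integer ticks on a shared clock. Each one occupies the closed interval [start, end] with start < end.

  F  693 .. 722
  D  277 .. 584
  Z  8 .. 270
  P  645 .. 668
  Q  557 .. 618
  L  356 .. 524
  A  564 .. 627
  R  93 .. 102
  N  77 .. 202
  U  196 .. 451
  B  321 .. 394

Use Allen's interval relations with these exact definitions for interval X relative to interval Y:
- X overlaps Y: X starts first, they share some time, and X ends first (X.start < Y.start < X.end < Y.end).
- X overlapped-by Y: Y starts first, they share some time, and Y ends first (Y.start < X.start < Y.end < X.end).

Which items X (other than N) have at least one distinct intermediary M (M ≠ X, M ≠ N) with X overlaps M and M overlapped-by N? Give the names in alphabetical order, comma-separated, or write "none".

Target N = [77, 202].
Intermediaries M with M overlapped-by N: U.
Via U — items with X overlaps U: Z.
Union: Z.

Z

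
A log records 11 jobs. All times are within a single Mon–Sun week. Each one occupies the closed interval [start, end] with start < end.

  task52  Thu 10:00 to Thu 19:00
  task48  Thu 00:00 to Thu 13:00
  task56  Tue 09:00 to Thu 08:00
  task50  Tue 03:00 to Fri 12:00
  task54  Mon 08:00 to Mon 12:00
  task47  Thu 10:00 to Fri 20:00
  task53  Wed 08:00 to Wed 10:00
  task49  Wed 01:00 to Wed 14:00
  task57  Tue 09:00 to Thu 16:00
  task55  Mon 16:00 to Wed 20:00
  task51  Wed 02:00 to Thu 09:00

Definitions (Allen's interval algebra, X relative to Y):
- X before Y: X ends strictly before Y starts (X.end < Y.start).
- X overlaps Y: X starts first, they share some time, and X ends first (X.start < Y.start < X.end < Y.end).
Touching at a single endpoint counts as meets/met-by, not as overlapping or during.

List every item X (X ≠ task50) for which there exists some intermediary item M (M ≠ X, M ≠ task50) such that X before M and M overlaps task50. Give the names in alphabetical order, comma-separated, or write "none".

Target task50 = [Tue 03:00, Fri 12:00].
Intermediaries M with M overlaps task50: task55.
Via task55 — items with X before task55: task54.
Union: task54.

task54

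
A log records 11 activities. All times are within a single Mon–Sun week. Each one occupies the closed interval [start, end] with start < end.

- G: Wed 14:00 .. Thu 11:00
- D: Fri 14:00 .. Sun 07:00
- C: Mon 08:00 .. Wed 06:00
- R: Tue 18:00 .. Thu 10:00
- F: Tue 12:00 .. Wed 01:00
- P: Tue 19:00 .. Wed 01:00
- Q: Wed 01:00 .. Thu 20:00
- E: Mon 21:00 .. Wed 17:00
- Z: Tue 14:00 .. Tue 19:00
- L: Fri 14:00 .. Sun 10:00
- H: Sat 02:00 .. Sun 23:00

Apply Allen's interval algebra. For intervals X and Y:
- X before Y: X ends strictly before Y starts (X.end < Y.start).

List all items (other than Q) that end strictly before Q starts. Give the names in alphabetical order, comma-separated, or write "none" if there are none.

Z

Target Q = [Wed 01:00, Thu 20:00].
C [Mon 08:00, Wed 06:00] → overlaps → no.
D [Fri 14:00, Sun 07:00] → after → no.
E [Mon 21:00, Wed 17:00] → overlaps → no.
F [Tue 12:00, Wed 01:00] → meets → no.
G [Wed 14:00, Thu 11:00] → during → no.
H [Sat 02:00, Sun 23:00] → after → no.
L [Fri 14:00, Sun 10:00] → after → no.
P [Tue 19:00, Wed 01:00] → meets → no.
R [Tue 18:00, Thu 10:00] → overlaps → no.
Z [Tue 14:00, Tue 19:00] → before → yes.
Result: Z.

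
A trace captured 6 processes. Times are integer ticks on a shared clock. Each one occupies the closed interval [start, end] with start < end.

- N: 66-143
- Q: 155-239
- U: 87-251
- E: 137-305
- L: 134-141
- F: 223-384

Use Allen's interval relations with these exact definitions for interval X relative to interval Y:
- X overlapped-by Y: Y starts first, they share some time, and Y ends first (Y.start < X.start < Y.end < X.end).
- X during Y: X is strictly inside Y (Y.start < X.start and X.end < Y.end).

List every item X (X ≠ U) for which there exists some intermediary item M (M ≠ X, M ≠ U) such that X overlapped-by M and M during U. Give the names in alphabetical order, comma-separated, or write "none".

E, F

Target U = [87, 251].
Intermediaries M with M during U: L, Q.
Via L — items with X overlapped-by L: E.
Via Q — items with X overlapped-by Q: F.
Union: E, F.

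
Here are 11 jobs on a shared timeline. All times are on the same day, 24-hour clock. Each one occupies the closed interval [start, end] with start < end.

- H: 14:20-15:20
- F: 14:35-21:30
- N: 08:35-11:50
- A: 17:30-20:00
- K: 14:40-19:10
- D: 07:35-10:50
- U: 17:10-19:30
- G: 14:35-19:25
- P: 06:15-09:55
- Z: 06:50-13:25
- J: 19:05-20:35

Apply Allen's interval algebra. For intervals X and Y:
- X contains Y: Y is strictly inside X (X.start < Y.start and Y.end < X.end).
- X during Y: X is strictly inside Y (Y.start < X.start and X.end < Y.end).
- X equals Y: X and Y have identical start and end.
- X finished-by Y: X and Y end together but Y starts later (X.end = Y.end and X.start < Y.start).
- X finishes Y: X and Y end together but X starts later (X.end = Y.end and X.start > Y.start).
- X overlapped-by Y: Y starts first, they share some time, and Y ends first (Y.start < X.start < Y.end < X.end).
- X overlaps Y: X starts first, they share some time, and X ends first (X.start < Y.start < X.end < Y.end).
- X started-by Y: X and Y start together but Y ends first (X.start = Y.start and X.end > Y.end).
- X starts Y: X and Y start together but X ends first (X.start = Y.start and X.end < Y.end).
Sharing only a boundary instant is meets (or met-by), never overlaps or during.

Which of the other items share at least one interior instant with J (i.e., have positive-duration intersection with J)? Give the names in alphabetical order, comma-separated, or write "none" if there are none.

Target J = [19:05, 20:35].
A [17:30, 20:00] → overlaps → yes.
D [07:35, 10:50] → before → no.
F [14:35, 21:30] → contains → yes.
G [14:35, 19:25] → overlaps → yes.
H [14:20, 15:20] → before → no.
K [14:40, 19:10] → overlaps → yes.
N [08:35, 11:50] → before → no.
P [06:15, 09:55] → before → no.
U [17:10, 19:30] → overlaps → yes.
Z [06:50, 13:25] → before → no.
Result: A, F, G, K, U.

A, F, G, K, U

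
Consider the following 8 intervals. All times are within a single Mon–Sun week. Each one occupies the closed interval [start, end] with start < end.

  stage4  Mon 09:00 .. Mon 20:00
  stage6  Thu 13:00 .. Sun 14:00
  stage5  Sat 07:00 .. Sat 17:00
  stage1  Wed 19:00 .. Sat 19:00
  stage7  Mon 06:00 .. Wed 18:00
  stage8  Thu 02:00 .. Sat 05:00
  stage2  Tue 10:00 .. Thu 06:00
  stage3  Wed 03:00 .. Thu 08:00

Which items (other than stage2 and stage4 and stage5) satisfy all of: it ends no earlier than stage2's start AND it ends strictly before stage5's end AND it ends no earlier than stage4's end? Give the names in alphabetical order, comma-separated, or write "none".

Conditions: its end is no earlier than stage2's start (X.end >= Tue 10:00) AND its end is strictly before stage5's end (X.end < Sat 17:00) AND its end is no earlier than stage4's end (X.end >= Mon 20:00).
stage1: end Sat 19:00 >= Tue 10:00? ✓; end Sat 19:00 < Sat 17:00? ✗; end Sat 19:00 >= Mon 20:00? ✓ → no.
stage3: end Thu 08:00 >= Tue 10:00? ✓; end Thu 08:00 < Sat 17:00? ✓; end Thu 08:00 >= Mon 20:00? ✓ → yes.
stage6: end Sun 14:00 >= Tue 10:00? ✓; end Sun 14:00 < Sat 17:00? ✗; end Sun 14:00 >= Mon 20:00? ✓ → no.
stage7: end Wed 18:00 >= Tue 10:00? ✓; end Wed 18:00 < Sat 17:00? ✓; end Wed 18:00 >= Mon 20:00? ✓ → yes.
stage8: end Sat 05:00 >= Tue 10:00? ✓; end Sat 05:00 < Sat 17:00? ✓; end Sat 05:00 >= Mon 20:00? ✓ → yes.
Result: stage3, stage7, stage8.

stage3, stage7, stage8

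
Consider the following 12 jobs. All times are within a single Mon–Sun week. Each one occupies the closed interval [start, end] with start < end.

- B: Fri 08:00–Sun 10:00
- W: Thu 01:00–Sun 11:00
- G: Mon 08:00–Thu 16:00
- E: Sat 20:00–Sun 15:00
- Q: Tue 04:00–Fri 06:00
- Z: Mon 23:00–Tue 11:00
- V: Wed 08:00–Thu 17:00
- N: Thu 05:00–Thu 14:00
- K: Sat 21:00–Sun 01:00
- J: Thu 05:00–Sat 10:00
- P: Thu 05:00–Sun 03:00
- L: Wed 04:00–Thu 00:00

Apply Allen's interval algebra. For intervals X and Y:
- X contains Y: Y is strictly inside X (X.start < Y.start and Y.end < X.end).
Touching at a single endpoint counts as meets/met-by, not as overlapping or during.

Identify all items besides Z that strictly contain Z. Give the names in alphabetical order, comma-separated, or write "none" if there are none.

Target Z = [Mon 23:00, Tue 11:00].
B [Fri 08:00, Sun 10:00] → after → no.
E [Sat 20:00, Sun 15:00] → after → no.
G [Mon 08:00, Thu 16:00] → contains → yes.
J [Thu 05:00, Sat 10:00] → after → no.
K [Sat 21:00, Sun 01:00] → after → no.
L [Wed 04:00, Thu 00:00] → after → no.
N [Thu 05:00, Thu 14:00] → after → no.
P [Thu 05:00, Sun 03:00] → after → no.
Q [Tue 04:00, Fri 06:00] → overlapped-by → no.
V [Wed 08:00, Thu 17:00] → after → no.
W [Thu 01:00, Sun 11:00] → after → no.
Result: G.

G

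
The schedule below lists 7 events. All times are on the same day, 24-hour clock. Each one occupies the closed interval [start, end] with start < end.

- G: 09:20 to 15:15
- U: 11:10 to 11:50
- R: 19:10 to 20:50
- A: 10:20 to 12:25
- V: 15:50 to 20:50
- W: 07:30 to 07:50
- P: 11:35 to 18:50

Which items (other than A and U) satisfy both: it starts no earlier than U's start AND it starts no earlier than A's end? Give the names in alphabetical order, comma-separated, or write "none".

R, V

Conditions: its start is no earlier than U's start (X.start >= 11:10) AND its start is no earlier than A's end (X.start >= 12:25).
G: start 09:20 >= 11:10? ✗; start 09:20 >= 12:25? ✗ → no.
P: start 11:35 >= 11:10? ✓; start 11:35 >= 12:25? ✗ → no.
R: start 19:10 >= 11:10? ✓; start 19:10 >= 12:25? ✓ → yes.
V: start 15:50 >= 11:10? ✓; start 15:50 >= 12:25? ✓ → yes.
W: start 07:30 >= 11:10? ✗; start 07:30 >= 12:25? ✗ → no.
Result: R, V.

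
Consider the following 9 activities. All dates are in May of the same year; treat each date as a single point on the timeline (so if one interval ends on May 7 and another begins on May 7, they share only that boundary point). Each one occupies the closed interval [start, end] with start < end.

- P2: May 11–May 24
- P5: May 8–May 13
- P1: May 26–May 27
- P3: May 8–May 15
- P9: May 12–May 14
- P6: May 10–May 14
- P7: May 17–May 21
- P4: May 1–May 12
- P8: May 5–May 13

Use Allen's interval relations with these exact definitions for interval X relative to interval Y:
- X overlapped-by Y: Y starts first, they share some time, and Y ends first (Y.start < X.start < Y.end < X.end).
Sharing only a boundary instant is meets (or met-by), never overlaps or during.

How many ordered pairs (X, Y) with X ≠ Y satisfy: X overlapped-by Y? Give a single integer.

Checking all 72 ordered pairs for relation 'overlapped-by'; matching pairs in alphabetical order:
(P2, P3): P2 overlapped-by P3 ✓
(P2, P4): P2 overlapped-by P4 ✓
(P2, P5): P2 overlapped-by P5 ✓
(P2, P6): P2 overlapped-by P6 ✓
(P2, P8): P2 overlapped-by P8 ✓
(P3, P4): P3 overlapped-by P4 ✓
(P3, P8): P3 overlapped-by P8 ✓
(P5, P4): P5 overlapped-by P4 ✓
(P6, P4): P6 overlapped-by P4 ✓
(P6, P5): P6 overlapped-by P5 ✓
(P6, P8): P6 overlapped-by P8 ✓
(P8, P4): P8 overlapped-by P4 ✓
(P9, P5): P9 overlapped-by P5 ✓
(P9, P8): P9 overlapped-by P8 ✓
Count: 14.

14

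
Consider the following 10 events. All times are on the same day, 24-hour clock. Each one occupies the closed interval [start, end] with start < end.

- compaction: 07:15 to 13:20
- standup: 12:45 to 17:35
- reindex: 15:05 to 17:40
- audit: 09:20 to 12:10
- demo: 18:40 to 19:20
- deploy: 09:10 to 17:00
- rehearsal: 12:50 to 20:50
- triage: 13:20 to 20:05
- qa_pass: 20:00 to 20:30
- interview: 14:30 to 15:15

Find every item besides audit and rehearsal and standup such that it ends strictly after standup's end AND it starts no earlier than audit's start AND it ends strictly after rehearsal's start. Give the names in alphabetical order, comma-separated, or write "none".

demo, qa_pass, reindex, triage

Conditions: its end is strictly after standup's end (X.end > 17:35) AND its start is no earlier than audit's start (X.start >= 09:20) AND its end is strictly after rehearsal's start (X.end > 12:50).
compaction: end 13:20 > 17:35? ✗; start 07:15 >= 09:20? ✗; end 13:20 > 12:50? ✓ → no.
demo: end 19:20 > 17:35? ✓; start 18:40 >= 09:20? ✓; end 19:20 > 12:50? ✓ → yes.
deploy: end 17:00 > 17:35? ✗; start 09:10 >= 09:20? ✗; end 17:00 > 12:50? ✓ → no.
interview: end 15:15 > 17:35? ✗; start 14:30 >= 09:20? ✓; end 15:15 > 12:50? ✓ → no.
qa_pass: end 20:30 > 17:35? ✓; start 20:00 >= 09:20? ✓; end 20:30 > 12:50? ✓ → yes.
reindex: end 17:40 > 17:35? ✓; start 15:05 >= 09:20? ✓; end 17:40 > 12:50? ✓ → yes.
triage: end 20:05 > 17:35? ✓; start 13:20 >= 09:20? ✓; end 20:05 > 12:50? ✓ → yes.
Result: demo, qa_pass, reindex, triage.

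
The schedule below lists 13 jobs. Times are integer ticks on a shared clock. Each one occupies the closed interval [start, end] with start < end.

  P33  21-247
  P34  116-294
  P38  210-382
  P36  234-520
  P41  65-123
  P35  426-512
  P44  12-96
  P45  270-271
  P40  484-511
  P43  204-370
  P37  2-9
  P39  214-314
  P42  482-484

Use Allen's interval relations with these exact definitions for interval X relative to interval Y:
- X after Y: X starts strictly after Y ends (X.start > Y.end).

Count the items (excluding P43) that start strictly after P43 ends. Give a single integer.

3

Target P43 = [204, 370].
P33 [21, 247] → overlaps → no.
P34 [116, 294] → overlaps → no.
P35 [426, 512] → after → counts.
P36 [234, 520] → overlapped-by → no.
P37 [2, 9] → before → no.
P38 [210, 382] → overlapped-by → no.
P39 [214, 314] → during → no.
P40 [484, 511] → after → counts.
P41 [65, 123] → before → no.
P42 [482, 484] → after → counts.
P44 [12, 96] → before → no.
P45 [270, 271] → during → no.
Total: 3.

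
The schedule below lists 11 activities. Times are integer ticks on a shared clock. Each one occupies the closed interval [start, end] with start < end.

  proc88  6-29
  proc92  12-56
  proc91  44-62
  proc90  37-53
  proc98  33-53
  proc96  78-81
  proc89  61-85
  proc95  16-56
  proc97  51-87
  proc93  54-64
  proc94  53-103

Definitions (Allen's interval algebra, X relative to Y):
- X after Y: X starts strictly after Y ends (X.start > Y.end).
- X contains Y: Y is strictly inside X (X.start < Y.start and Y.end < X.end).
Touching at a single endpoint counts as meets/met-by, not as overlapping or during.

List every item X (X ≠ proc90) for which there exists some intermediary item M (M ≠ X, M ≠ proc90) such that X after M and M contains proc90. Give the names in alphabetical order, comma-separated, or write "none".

proc89, proc96

Target proc90 = [37, 53].
Intermediaries M with M contains proc90: proc92, proc95.
Via proc92 — items with X after proc92: proc89, proc96.
Via proc95 — items with X after proc95: proc89, proc96.
Union: proc89, proc96.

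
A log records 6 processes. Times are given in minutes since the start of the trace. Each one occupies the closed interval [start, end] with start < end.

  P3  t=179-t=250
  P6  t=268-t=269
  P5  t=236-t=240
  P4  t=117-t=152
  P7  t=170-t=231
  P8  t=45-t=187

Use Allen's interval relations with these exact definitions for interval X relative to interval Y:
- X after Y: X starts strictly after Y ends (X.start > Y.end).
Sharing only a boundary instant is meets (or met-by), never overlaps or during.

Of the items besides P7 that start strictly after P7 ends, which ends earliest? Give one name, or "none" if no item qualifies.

P5

Target P7 = [t=170, t=231].
P3 [t=179, t=250] → overlapped-by → excluded.
P4 [t=117, t=152] → before → excluded.
P5 [t=236, t=240] → after → candidate.
P6 [t=268, t=269] → after → candidate.
P8 [t=45, t=187] → overlaps → excluded.
Among candidates, earliest end is t=240 → P5.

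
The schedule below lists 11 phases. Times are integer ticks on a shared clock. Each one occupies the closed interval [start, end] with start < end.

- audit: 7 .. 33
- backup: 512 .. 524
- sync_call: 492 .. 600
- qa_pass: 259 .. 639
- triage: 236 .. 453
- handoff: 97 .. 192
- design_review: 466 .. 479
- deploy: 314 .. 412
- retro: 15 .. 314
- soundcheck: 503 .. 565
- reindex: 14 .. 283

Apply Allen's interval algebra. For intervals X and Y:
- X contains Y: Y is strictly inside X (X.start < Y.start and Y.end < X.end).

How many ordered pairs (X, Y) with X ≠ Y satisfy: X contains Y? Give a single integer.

11

Checking all 110 ordered pairs for relation 'contains'; matching pairs in alphabetical order:
(qa_pass, backup): qa_pass contains backup ✓
(qa_pass, deploy): qa_pass contains deploy ✓
(qa_pass, design_review): qa_pass contains design_review ✓
(qa_pass, soundcheck): qa_pass contains soundcheck ✓
(qa_pass, sync_call): qa_pass contains sync_call ✓
(reindex, handoff): reindex contains handoff ✓
(retro, handoff): retro contains handoff ✓
(soundcheck, backup): soundcheck contains backup ✓
(sync_call, backup): sync_call contains backup ✓
(sync_call, soundcheck): sync_call contains soundcheck ✓
(triage, deploy): triage contains deploy ✓
Count: 11.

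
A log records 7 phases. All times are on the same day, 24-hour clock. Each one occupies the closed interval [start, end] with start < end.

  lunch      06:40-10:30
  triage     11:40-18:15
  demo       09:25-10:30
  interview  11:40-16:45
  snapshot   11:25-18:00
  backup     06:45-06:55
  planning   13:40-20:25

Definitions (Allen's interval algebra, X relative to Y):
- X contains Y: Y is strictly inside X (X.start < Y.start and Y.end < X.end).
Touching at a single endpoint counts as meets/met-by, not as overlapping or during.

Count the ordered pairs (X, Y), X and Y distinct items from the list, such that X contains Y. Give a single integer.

Checking all 42 ordered pairs for relation 'contains'; matching pairs in alphabetical order:
(lunch, backup): lunch contains backup ✓
(snapshot, interview): snapshot contains interview ✓
Count: 2.

2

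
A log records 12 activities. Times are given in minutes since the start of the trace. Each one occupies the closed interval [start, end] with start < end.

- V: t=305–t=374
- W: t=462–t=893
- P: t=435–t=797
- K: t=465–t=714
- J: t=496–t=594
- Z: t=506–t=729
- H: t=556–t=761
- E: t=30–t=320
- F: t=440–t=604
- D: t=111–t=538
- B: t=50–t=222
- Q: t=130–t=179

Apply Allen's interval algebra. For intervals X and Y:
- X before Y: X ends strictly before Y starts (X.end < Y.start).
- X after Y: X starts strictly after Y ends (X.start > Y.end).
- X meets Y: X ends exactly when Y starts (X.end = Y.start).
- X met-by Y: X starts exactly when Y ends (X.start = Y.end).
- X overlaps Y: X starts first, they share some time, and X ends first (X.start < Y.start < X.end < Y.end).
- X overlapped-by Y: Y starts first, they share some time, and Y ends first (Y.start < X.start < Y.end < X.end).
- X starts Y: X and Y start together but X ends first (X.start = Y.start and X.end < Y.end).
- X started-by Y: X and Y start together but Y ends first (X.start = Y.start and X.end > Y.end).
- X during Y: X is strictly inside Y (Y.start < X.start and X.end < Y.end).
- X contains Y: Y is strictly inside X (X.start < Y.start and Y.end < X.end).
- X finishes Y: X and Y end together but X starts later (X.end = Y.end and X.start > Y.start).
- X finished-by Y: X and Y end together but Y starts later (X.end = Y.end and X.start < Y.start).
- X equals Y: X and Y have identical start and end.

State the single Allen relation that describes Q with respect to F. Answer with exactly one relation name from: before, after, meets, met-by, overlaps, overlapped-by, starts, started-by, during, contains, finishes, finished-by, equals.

before

Q = [t=130, t=179]; F = [t=440, t=604].
Compare endpoints: Q.start < F.start, Q.start < F.end, Q.end < F.start, Q.end < F.end.
That pattern is 'before'.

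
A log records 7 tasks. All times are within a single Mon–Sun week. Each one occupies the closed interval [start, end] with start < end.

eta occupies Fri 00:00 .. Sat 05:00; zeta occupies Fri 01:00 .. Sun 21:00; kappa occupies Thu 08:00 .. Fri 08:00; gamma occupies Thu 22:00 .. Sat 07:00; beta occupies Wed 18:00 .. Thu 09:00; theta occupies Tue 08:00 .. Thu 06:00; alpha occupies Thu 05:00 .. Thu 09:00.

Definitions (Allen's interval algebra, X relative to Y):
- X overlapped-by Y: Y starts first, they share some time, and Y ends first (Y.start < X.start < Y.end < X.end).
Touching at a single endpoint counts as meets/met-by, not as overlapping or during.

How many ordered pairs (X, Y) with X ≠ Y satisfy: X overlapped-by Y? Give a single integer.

Checking all 42 ordered pairs for relation 'overlapped-by'; matching pairs in alphabetical order:
(alpha, theta): alpha overlapped-by theta ✓
(beta, theta): beta overlapped-by theta ✓
(eta, kappa): eta overlapped-by kappa ✓
(gamma, kappa): gamma overlapped-by kappa ✓
(kappa, alpha): kappa overlapped-by alpha ✓
(kappa, beta): kappa overlapped-by beta ✓
(zeta, eta): zeta overlapped-by eta ✓
(zeta, gamma): zeta overlapped-by gamma ✓
(zeta, kappa): zeta overlapped-by kappa ✓
Count: 9.

9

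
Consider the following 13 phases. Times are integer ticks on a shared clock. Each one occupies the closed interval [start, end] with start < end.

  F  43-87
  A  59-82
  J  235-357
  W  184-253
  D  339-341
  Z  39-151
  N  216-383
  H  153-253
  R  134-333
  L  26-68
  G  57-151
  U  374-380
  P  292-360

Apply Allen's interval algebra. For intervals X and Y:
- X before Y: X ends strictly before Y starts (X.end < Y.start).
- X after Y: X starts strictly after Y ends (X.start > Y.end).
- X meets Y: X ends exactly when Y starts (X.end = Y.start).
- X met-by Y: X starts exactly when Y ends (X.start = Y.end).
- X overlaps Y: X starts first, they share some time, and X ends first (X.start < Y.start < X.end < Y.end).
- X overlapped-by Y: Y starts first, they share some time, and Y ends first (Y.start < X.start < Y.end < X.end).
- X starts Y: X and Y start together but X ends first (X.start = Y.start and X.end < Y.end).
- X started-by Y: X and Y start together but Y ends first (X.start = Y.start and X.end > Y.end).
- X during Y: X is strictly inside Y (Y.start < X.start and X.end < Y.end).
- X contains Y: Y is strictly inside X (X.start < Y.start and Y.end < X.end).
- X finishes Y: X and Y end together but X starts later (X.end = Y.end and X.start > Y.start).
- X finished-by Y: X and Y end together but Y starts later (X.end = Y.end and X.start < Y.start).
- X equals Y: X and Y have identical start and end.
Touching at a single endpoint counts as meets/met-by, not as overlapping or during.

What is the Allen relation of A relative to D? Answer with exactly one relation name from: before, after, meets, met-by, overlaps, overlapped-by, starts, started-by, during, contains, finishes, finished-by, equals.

before

A = [59, 82]; D = [339, 341].
Compare endpoints: A.start < D.start, A.start < D.end, A.end < D.start, A.end < D.end.
That pattern is 'before'.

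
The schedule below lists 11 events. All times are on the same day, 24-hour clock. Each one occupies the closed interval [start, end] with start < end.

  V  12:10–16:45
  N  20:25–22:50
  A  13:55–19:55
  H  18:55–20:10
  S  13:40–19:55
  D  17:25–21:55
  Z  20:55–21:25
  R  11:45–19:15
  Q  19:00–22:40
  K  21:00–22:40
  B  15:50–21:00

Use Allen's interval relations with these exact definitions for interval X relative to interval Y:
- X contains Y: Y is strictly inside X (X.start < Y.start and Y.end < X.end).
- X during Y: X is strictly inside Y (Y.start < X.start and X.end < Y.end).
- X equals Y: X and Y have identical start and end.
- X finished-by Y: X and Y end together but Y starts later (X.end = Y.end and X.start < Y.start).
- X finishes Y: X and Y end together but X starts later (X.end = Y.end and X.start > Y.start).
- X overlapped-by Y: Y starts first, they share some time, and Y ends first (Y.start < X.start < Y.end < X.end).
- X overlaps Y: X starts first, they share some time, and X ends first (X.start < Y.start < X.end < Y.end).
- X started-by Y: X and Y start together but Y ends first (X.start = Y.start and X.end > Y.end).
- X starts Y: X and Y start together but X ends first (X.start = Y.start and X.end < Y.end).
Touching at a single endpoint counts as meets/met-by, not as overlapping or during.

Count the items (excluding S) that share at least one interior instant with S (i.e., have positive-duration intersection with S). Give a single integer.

7

Target S = [13:40, 19:55].
A [13:55, 19:55] → finishes → counts.
B [15:50, 21:00] → overlapped-by → counts.
D [17:25, 21:55] → overlapped-by → counts.
H [18:55, 20:10] → overlapped-by → counts.
K [21:00, 22:40] → after → no.
N [20:25, 22:50] → after → no.
Q [19:00, 22:40] → overlapped-by → counts.
R [11:45, 19:15] → overlaps → counts.
V [12:10, 16:45] → overlaps → counts.
Z [20:55, 21:25] → after → no.
Total: 7.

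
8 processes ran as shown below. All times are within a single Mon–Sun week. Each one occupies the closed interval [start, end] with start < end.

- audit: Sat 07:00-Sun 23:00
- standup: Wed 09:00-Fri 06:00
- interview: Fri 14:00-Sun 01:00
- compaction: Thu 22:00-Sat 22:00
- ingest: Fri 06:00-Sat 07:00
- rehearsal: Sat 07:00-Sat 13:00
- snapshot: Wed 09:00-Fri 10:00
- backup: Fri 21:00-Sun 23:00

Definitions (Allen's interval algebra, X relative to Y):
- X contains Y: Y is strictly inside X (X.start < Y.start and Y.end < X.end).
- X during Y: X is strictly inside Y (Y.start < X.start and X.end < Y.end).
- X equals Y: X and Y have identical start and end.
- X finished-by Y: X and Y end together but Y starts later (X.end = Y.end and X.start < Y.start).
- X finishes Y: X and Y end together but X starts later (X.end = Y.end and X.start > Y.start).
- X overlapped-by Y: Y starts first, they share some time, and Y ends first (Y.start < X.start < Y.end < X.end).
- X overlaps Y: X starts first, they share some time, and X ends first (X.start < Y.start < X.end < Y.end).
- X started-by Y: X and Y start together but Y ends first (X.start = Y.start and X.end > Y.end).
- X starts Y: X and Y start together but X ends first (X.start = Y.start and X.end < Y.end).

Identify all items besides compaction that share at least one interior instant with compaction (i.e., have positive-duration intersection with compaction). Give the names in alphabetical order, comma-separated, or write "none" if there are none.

Target compaction = [Thu 22:00, Sat 22:00].
audit [Sat 07:00, Sun 23:00] → overlapped-by → yes.
backup [Fri 21:00, Sun 23:00] → overlapped-by → yes.
ingest [Fri 06:00, Sat 07:00] → during → yes.
interview [Fri 14:00, Sun 01:00] → overlapped-by → yes.
rehearsal [Sat 07:00, Sat 13:00] → during → yes.
snapshot [Wed 09:00, Fri 10:00] → overlaps → yes.
standup [Wed 09:00, Fri 06:00] → overlaps → yes.
Result: audit, backup, ingest, interview, rehearsal, snapshot, standup.

audit, backup, ingest, interview, rehearsal, snapshot, standup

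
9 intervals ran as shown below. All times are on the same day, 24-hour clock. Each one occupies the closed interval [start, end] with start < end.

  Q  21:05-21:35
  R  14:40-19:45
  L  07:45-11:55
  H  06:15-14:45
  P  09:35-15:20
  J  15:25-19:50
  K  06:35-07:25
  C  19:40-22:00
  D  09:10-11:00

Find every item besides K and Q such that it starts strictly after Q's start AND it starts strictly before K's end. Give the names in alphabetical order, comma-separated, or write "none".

none

Conditions: its start is strictly after Q's start (X.start > 21:05) AND its start is strictly before K's end (X.start < 07:25).
C: start 19:40 > 21:05? ✗; start 19:40 < 07:25? ✗ → no.
D: start 09:10 > 21:05? ✗; start 09:10 < 07:25? ✗ → no.
H: start 06:15 > 21:05? ✗; start 06:15 < 07:25? ✓ → no.
J: start 15:25 > 21:05? ✗; start 15:25 < 07:25? ✗ → no.
L: start 07:45 > 21:05? ✗; start 07:45 < 07:25? ✗ → no.
P: start 09:35 > 21:05? ✗; start 09:35 < 07:25? ✗ → no.
R: start 14:40 > 21:05? ✗; start 14:40 < 07:25? ✗ → no.
Result: none.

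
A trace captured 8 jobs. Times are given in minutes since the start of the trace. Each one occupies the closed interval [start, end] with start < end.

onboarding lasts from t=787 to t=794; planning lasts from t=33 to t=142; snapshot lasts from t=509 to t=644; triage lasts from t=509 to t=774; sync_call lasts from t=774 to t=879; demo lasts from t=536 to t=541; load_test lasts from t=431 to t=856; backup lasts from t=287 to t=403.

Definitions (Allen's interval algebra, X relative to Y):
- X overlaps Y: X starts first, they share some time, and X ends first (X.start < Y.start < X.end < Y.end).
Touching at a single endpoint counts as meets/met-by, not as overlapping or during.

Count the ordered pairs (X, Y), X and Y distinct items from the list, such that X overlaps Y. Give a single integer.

1

Checking all 56 ordered pairs for relation 'overlaps'; matching pairs in alphabetical order:
(load_test, sync_call): load_test overlaps sync_call ✓
Count: 1.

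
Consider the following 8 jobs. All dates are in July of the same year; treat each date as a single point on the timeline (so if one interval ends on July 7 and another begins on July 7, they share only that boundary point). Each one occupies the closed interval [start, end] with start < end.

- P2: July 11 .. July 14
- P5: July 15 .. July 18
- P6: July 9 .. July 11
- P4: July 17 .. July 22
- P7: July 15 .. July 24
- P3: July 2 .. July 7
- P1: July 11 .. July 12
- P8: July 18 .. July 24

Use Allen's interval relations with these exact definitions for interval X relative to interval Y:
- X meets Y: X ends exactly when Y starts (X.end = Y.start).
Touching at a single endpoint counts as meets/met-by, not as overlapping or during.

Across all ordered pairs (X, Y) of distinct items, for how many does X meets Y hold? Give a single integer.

3

Checking all 56 ordered pairs for relation 'meets'; matching pairs in alphabetical order:
(P5, P8): P5 meets P8 ✓
(P6, P1): P6 meets P1 ✓
(P6, P2): P6 meets P2 ✓
Count: 3.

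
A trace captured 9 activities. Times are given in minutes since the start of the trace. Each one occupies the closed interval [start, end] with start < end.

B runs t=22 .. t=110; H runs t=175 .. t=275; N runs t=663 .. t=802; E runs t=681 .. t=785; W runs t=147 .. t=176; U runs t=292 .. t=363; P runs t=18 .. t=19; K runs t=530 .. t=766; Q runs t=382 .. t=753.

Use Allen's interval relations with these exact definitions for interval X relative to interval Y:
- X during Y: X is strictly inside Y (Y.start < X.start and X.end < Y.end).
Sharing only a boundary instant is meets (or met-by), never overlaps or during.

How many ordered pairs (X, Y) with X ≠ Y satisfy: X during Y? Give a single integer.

Checking all 72 ordered pairs for relation 'during'; matching pairs in alphabetical order:
(E, N): E during N ✓
Count: 1.

1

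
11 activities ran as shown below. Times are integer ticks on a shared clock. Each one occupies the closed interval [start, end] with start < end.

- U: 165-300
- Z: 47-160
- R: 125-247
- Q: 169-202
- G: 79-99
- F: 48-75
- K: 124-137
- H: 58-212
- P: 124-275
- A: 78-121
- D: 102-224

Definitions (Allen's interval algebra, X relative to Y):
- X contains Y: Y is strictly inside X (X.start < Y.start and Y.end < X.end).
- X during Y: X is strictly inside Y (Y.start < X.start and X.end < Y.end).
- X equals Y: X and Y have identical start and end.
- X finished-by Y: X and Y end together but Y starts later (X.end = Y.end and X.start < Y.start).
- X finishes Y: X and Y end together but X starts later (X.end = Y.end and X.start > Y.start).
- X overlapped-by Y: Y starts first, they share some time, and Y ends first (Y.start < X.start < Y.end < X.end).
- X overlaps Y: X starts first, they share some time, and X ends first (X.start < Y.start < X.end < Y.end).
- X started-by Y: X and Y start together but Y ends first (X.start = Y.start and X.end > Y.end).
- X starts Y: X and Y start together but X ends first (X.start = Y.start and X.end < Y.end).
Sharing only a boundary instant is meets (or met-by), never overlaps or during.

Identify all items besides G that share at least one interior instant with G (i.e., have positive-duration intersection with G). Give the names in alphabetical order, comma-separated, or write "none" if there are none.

A, H, Z

Target G = [79, 99].
A [78, 121] → contains → yes.
D [102, 224] → after → no.
F [48, 75] → before → no.
H [58, 212] → contains → yes.
K [124, 137] → after → no.
P [124, 275] → after → no.
Q [169, 202] → after → no.
R [125, 247] → after → no.
U [165, 300] → after → no.
Z [47, 160] → contains → yes.
Result: A, H, Z.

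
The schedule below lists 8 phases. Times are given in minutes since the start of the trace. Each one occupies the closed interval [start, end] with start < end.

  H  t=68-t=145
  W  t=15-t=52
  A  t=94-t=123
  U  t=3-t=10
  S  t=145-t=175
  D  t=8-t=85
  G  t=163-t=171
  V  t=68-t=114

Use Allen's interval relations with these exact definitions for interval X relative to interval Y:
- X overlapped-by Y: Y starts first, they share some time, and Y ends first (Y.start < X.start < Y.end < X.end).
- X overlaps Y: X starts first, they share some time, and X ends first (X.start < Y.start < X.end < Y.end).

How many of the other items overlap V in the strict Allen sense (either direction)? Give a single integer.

2

Target V = [t=68, t=114].
A [t=94, t=123] → overlapped-by → counts.
D [t=8, t=85] → overlaps → counts.
G [t=163, t=171] → after → no.
H [t=68, t=145] → started-by → no.
S [t=145, t=175] → after → no.
U [t=3, t=10] → before → no.
W [t=15, t=52] → before → no.
Total: 2.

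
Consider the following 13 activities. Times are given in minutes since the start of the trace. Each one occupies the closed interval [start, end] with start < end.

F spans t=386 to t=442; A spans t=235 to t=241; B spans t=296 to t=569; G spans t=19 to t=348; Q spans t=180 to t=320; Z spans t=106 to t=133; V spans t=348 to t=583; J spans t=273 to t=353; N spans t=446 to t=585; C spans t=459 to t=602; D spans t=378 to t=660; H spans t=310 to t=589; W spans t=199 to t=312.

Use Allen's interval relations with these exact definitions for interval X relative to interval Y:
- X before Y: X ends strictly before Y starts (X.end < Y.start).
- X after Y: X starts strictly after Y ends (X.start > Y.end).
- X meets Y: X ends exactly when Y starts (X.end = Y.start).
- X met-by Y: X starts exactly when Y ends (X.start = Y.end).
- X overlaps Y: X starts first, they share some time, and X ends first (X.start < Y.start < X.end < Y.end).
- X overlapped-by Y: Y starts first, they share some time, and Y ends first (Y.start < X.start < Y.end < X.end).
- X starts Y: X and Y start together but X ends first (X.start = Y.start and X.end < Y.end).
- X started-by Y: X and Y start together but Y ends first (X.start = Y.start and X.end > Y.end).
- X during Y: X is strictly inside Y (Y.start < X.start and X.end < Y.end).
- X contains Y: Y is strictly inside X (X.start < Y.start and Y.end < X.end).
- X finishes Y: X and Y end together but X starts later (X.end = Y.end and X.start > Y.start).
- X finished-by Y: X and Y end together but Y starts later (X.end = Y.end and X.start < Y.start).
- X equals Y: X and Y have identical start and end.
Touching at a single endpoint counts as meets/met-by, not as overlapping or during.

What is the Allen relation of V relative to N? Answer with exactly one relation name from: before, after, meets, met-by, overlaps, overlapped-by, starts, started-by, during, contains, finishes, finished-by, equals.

overlaps

V = [t=348, t=583]; N = [t=446, t=585].
Compare endpoints: V.start < N.start, V.start < N.end, V.end > N.start, V.end < N.end.
That pattern is 'overlaps'.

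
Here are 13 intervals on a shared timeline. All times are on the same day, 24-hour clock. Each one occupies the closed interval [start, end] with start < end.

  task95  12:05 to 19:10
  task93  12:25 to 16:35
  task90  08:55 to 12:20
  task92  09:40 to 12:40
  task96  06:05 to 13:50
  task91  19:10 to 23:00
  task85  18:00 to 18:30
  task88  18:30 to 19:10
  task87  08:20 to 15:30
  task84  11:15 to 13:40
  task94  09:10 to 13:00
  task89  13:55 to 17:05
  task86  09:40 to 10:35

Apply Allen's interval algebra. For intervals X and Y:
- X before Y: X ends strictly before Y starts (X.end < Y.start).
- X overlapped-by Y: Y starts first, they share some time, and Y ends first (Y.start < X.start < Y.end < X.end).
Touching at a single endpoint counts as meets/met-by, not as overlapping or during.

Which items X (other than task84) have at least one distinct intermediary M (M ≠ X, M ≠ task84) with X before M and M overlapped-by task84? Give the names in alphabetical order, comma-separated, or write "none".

Target task84 = [11:15, 13:40].
Intermediaries M with M overlapped-by task84: task93, task95.
Via task93 — items with X before task93: task86, task90.
Via task95 — items with X before task95: task86.
Union: task86, task90.

task86, task90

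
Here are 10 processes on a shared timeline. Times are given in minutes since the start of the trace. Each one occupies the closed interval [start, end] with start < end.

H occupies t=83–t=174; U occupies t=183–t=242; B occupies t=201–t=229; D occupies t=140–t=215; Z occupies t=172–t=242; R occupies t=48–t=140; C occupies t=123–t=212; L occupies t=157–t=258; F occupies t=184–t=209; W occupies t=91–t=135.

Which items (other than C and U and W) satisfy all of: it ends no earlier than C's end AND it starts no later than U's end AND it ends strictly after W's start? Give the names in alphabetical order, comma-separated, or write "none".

Conditions: its end is no earlier than C's end (X.end >= t=212) AND its start is no later than U's end (X.start <= t=242) AND its end is strictly after W's start (X.end > t=91).
B: end t=229 >= t=212? ✓; start t=201 <= t=242? ✓; end t=229 > t=91? ✓ → yes.
D: end t=215 >= t=212? ✓; start t=140 <= t=242? ✓; end t=215 > t=91? ✓ → yes.
F: end t=209 >= t=212? ✗; start t=184 <= t=242? ✓; end t=209 > t=91? ✓ → no.
H: end t=174 >= t=212? ✗; start t=83 <= t=242? ✓; end t=174 > t=91? ✓ → no.
L: end t=258 >= t=212? ✓; start t=157 <= t=242? ✓; end t=258 > t=91? ✓ → yes.
R: end t=140 >= t=212? ✗; start t=48 <= t=242? ✓; end t=140 > t=91? ✓ → no.
Z: end t=242 >= t=212? ✓; start t=172 <= t=242? ✓; end t=242 > t=91? ✓ → yes.
Result: B, D, L, Z.

B, D, L, Z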